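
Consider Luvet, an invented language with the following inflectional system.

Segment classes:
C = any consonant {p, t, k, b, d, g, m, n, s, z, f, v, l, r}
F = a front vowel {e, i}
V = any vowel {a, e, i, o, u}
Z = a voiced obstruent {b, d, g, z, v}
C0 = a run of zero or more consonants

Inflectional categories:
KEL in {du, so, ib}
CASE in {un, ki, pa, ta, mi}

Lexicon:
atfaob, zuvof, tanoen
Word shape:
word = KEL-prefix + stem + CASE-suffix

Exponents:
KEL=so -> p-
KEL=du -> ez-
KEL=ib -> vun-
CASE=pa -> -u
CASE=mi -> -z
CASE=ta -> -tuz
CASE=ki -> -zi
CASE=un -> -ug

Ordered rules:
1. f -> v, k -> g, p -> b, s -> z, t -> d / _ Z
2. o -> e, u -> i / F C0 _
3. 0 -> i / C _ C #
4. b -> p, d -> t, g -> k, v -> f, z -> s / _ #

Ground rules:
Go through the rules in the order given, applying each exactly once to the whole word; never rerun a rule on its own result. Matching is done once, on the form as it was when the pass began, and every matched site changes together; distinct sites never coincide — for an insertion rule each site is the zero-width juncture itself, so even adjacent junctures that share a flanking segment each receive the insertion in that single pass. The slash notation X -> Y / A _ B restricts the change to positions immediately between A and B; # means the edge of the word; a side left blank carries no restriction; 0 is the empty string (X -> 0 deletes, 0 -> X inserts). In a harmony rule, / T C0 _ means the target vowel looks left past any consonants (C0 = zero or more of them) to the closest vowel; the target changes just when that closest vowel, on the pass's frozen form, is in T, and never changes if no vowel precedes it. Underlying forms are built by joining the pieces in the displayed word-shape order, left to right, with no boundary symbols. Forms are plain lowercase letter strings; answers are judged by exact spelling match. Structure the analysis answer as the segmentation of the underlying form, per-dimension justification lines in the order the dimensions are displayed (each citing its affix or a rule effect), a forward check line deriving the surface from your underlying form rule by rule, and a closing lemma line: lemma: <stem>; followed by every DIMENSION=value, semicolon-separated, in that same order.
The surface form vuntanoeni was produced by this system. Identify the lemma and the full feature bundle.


underlying: vun-tanoen-u
KEL=ib - signalled by the affix vun-
CASE=pa - signalled by the affix -u
check: vuntanoenu -> vuntanoenu -> vuntanoeni -> vuntanoeni -> vuntanoeni
lemma: tanoen; KEL=ib; CASE=pa


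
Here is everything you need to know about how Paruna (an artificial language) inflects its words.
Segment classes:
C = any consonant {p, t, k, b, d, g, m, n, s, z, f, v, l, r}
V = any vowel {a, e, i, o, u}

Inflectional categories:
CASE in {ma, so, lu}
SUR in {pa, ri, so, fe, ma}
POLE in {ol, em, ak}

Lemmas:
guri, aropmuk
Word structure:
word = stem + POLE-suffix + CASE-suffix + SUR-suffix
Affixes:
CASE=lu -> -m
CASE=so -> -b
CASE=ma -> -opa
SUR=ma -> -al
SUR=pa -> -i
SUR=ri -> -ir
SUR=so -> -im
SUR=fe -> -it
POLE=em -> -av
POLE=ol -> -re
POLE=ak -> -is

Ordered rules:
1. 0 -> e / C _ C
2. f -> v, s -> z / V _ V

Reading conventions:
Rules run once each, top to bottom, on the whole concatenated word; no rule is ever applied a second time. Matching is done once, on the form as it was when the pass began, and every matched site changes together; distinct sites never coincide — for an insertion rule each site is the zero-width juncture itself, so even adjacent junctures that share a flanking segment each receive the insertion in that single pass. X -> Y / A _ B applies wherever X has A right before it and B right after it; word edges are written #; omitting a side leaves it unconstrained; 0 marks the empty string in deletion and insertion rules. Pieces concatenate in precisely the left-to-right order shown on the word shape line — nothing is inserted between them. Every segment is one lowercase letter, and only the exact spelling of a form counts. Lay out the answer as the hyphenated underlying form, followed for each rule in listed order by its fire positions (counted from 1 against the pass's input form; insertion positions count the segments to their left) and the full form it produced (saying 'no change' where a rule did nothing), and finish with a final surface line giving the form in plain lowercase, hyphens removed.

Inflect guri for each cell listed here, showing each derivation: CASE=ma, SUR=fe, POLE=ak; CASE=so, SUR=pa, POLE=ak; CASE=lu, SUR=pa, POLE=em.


cell CASE=ma, SUR=fe, POLE=ak:
underlying: guri-is-opa-it
1. 0 -> e / C _ C: no change
2. f -> v, s -> z / V _ V: fires at position(s) 6: guriizopait
surface: guriizopait

cell CASE=so, SUR=pa, POLE=ak:
underlying: guri-is-b-i
1. 0 -> e / C _ C: inserts after position(s) 6: guriisebi
2. f -> v, s -> z / V _ V: fires at position(s) 6: guriizebi
surface: guriizebi

cell CASE=lu, SUR=pa, POLE=em:
underlying: guri-av-m-i
1. 0 -> e / C _ C: inserts after position(s) 6: guriavemi
2. f -> v, s -> z / V _ V: no change
surface: guriavemi


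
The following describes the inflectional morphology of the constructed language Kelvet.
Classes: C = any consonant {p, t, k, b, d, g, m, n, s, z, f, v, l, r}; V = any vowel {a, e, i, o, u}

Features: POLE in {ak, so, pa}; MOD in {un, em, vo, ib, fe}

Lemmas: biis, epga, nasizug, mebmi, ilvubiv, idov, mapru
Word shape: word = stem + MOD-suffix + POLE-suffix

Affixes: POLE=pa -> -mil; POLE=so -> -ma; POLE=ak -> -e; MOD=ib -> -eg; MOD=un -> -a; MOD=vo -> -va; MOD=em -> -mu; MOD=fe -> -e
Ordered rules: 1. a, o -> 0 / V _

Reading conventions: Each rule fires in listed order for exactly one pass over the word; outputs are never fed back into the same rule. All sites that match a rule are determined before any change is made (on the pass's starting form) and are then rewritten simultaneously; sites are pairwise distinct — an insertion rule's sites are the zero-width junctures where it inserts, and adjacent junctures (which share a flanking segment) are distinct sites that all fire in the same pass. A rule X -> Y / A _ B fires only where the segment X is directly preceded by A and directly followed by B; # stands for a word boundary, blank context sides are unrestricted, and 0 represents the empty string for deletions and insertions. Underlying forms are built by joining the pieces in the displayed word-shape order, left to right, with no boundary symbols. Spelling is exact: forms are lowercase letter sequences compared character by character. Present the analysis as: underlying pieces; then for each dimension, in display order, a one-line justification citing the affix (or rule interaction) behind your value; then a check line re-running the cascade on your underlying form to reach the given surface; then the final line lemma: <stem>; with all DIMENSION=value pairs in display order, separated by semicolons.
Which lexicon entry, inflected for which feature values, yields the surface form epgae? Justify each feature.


underlying: epga-a-e
POLE=ak - signalled by the affix -e
MOD=un - signalled by the affix -a
check: epgaae -> epgae
lemma: epga; POLE=ak; MOD=un


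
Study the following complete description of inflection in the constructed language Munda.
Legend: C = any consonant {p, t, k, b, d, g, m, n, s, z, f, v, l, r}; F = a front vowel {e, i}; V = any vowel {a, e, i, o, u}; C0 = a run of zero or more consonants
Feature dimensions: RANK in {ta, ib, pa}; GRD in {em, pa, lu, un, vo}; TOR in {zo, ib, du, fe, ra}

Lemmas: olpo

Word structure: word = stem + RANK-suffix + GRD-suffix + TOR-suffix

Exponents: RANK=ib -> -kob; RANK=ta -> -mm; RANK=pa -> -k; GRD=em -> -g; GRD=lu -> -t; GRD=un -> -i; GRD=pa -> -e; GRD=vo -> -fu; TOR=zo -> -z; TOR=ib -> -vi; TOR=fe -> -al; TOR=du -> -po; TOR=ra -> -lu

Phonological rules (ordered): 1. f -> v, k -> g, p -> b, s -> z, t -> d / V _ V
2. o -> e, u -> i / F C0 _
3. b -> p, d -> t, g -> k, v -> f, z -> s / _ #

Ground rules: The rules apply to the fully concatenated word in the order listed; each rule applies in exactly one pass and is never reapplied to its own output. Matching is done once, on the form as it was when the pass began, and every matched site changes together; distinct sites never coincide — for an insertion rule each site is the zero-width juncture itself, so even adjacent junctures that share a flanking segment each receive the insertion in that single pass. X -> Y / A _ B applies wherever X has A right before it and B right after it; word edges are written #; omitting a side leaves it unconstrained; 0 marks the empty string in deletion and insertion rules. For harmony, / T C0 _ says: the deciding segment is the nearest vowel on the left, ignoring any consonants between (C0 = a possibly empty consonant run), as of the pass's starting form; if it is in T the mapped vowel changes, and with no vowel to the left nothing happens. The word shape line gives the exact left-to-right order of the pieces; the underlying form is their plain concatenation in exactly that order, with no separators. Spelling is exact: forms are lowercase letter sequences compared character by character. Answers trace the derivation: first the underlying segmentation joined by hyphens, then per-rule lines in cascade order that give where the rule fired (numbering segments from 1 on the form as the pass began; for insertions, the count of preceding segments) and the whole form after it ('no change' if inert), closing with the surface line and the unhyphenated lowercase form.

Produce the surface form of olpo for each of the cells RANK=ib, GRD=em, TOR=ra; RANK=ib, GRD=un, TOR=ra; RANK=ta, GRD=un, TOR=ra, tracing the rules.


cell RANK=ib, GRD=em, TOR=ra:
underlying: olpo-kob-g-lu
1. f -> v, k -> g, p -> b, s -> z, t -> d / V _ V: fires at position(s) 5: olpogobglu
2. o -> e, u -> i / F C0 _: no change
3. b -> p, d -> t, g -> k, v -> f, z -> s / _ #: no change
surface: olpogobglu

cell RANK=ib, GRD=un, TOR=ra:
underlying: olpo-kob-i-lu
1. f -> v, k -> g, p -> b, s -> z, t -> d / V _ V: fires at position(s) 5: olpogobilu
2. o -> e, u -> i / F C0 _: fires at position(s) 10: olpogobili
3. b -> p, d -> t, g -> k, v -> f, z -> s / _ #: no change
surface: olpogobili

cell RANK=ta, GRD=un, TOR=ra:
underlying: olpo-mm-i-lu
1. f -> v, k -> g, p -> b, s -> z, t -> d / V _ V: no change
2. o -> e, u -> i / F C0 _: fires at position(s) 9: olpommili
3. b -> p, d -> t, g -> k, v -> f, z -> s / _ #: no change
surface: olpommili


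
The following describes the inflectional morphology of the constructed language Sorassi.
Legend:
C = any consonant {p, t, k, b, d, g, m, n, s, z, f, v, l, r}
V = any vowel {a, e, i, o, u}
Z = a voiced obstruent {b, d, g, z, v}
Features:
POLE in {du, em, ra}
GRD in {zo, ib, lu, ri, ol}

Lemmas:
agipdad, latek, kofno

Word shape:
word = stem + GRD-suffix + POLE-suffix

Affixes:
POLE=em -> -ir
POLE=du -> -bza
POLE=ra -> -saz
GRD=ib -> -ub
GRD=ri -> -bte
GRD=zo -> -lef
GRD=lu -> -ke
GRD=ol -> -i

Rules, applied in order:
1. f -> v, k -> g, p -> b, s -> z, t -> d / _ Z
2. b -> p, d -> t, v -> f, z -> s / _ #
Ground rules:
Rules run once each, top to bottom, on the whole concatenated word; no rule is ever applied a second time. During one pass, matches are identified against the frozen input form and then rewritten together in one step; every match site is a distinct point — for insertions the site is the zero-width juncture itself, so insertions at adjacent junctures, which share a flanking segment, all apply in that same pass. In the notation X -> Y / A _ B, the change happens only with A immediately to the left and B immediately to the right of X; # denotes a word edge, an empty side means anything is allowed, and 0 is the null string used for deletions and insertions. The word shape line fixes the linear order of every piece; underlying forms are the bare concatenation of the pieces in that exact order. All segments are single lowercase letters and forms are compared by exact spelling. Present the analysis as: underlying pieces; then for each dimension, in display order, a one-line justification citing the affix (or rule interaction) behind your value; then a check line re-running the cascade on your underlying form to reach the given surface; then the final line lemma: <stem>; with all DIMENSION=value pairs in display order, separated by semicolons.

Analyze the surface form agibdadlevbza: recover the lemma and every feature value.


underlying: agipdad-lef-bza
POLE=du - signalled by the affix -bza
GRD=zo - signalled by the affix -lef
check: agipdadlefbza -> agibdadlevbza -> agibdadlevbza
lemma: agipdad; POLE=du; GRD=zo


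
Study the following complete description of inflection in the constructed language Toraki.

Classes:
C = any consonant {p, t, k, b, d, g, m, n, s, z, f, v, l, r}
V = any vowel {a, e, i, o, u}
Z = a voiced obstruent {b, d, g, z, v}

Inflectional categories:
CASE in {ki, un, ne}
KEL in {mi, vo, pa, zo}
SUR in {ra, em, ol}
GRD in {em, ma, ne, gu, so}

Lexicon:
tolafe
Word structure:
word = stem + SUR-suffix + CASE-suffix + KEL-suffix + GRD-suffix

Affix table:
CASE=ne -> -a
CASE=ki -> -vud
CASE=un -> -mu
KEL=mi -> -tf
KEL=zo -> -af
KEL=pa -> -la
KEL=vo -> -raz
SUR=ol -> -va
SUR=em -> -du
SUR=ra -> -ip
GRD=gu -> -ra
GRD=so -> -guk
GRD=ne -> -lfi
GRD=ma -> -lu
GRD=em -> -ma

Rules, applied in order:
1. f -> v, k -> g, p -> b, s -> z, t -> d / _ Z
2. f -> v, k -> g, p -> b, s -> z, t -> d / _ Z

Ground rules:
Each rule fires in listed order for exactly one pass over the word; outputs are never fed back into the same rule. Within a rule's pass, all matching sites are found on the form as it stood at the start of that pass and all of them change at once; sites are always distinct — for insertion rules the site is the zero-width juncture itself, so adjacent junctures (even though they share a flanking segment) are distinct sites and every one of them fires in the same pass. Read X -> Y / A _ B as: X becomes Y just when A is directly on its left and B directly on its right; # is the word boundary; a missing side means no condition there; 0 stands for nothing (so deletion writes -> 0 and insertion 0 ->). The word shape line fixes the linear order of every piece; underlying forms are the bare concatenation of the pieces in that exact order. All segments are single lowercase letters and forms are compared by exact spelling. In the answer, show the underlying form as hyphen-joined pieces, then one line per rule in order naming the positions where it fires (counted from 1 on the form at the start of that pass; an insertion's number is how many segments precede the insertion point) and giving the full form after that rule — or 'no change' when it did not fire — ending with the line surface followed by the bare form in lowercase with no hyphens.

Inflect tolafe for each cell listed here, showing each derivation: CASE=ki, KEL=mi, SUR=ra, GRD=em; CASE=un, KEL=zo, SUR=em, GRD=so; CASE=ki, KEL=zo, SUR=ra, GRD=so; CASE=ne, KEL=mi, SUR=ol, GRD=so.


cell CASE=ki, KEL=mi, SUR=ra, GRD=em:
underlying: tolafe-ip-vud-tf-ma
1. f -> v, k -> g, p -> b, s -> z, t -> d / _ Z: fires at position(s) 8: tolafeibvudtfma
2. f -> v, k -> g, p -> b, s -> z, t -> d / _ Z: no change
surface: tolafeibvudtfma

cell CASE=un, KEL=zo, SUR=em, GRD=so:
underlying: tolafe-du-mu-af-guk
1. f -> v, k -> g, p -> b, s -> z, t -> d / _ Z: fires at position(s) 12: tolafedumuavguk
2. f -> v, k -> g, p -> b, s -> z, t -> d / _ Z: no change
surface: tolafedumuavguk

cell CASE=ki, KEL=zo, SUR=ra, GRD=so:
underlying: tolafe-ip-vud-af-guk
1. f -> v, k -> g, p -> b, s -> z, t -> d / _ Z: fires at position(s) 8, 13: tolafeibvudavguk
2. f -> v, k -> g, p -> b, s -> z, t -> d / _ Z: no change
surface: tolafeibvudavguk

cell CASE=ne, KEL=mi, SUR=ol, GRD=so:
underlying: tolafe-va-a-tf-guk
1. f -> v, k -> g, p -> b, s -> z, t -> d / _ Z: fires at position(s) 11: tolafevaatvguk
2. f -> v, k -> g, p -> b, s -> z, t -> d / _ Z: fires at position(s) 10: tolafevaadvguk
surface: tolafevaadvguk


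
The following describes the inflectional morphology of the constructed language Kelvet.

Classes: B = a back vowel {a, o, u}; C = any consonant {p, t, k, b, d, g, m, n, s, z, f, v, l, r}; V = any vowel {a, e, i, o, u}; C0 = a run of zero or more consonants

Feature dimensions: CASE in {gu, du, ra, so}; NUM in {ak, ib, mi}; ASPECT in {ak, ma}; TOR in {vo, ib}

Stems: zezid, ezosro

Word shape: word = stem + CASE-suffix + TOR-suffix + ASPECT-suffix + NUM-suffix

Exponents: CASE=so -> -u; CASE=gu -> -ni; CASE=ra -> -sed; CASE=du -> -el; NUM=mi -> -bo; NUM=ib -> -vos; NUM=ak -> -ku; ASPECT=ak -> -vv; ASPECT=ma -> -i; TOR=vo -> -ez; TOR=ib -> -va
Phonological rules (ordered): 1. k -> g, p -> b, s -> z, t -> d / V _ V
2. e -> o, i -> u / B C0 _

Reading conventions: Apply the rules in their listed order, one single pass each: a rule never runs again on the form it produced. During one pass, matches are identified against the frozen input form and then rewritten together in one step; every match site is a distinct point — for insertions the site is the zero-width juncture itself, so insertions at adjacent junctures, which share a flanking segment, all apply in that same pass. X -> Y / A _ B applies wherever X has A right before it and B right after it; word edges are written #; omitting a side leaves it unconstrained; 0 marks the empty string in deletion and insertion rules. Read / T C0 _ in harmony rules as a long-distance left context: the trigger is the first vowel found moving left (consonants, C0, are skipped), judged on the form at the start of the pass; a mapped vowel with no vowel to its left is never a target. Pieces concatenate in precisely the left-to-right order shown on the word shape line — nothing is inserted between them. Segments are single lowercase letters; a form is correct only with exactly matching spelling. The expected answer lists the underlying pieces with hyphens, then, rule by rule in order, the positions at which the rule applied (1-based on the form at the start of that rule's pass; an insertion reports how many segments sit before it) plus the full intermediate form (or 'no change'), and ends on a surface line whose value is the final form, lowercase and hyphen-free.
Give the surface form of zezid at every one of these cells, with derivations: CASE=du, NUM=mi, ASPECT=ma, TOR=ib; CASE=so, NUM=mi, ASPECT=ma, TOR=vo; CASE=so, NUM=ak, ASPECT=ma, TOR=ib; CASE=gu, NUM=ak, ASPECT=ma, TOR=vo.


cell CASE=du, NUM=mi, ASPECT=ma, TOR=ib:
underlying: zezid-el-va-i-bo
1. k -> g, p -> b, s -> z, t -> d / V _ V: no change
2. e -> o, i -> u / B C0 _: fires at position(s) 10: zezidelvaubo
surface: zezidelvaubo

cell CASE=so, NUM=mi, ASPECT=ma, TOR=vo:
underlying: zezid-u-ez-i-bo
1. k -> g, p -> b, s -> z, t -> d / V _ V: no change
2. e -> o, i -> u / B C0 _: fires at position(s) 7: zeziduozibo
surface: zeziduozibo

cell CASE=so, NUM=ak, ASPECT=ma, TOR=ib:
underlying: zezid-u-va-i-ku
1. k -> g, p -> b, s -> z, t -> d / V _ V: fires at position(s) 10: zeziduvaigu
2. e -> o, i -> u / B C0 _: fires at position(s) 9: zeziduvaugu
surface: zeziduvaugu

cell CASE=gu, NUM=ak, ASPECT=ma, TOR=vo:
underlying: zezid-ni-ez-i-ku
1. k -> g, p -> b, s -> z, t -> d / V _ V: fires at position(s) 11: zezidniezigu
2. e -> o, i -> u / B C0 _: no change
surface: zezidniezigu


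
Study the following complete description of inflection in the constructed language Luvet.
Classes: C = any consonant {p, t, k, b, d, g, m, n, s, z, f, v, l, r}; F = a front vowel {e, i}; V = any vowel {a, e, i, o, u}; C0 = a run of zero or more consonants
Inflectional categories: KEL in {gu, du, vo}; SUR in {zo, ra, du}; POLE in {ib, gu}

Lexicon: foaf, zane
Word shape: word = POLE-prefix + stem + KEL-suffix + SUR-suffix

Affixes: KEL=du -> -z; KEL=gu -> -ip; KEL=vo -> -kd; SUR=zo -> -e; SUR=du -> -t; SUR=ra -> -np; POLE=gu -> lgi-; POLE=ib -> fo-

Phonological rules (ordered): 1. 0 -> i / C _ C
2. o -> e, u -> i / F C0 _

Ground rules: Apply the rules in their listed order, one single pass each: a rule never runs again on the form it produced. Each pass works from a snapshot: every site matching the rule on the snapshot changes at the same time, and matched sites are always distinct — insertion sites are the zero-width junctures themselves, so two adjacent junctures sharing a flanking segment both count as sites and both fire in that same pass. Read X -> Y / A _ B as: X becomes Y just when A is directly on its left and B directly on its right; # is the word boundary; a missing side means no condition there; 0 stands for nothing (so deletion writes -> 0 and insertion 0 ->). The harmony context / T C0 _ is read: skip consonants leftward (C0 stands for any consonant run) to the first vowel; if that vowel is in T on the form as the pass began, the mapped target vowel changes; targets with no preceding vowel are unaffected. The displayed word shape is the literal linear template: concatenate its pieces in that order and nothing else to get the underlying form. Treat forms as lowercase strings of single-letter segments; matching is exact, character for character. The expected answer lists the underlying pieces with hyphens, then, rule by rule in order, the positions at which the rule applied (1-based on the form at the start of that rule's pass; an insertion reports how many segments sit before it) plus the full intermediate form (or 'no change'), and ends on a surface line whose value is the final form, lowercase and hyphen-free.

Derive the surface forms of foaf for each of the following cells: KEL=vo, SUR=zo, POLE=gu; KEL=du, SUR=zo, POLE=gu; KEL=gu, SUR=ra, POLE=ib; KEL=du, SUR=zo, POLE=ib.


cell KEL=vo, SUR=zo, POLE=gu:
underlying: lgi-foaf-kd-e
1. 0 -> i / C _ C: inserts after position(s) 1, 7, 8: ligifoafikide
2. o -> e, u -> i / F C0 _: fires at position(s) 6: ligifeafikide
surface: ligifeafikide

cell KEL=du, SUR=zo, POLE=gu:
underlying: lgi-foaf-z-e
1. 0 -> i / C _ C: inserts after position(s) 1, 7: ligifoafize
2. o -> e, u -> i / F C0 _: fires at position(s) 6: ligifeafize
surface: ligifeafize

cell KEL=gu, SUR=ra, POLE=ib:
underlying: fo-foaf-ip-np
1. 0 -> i / C _ C: inserts after position(s) 8, 9: fofoafipinip
2. o -> e, u -> i / F C0 _: no change
surface: fofoafipinip

cell KEL=du, SUR=zo, POLE=ib:
underlying: fo-foaf-z-e
1. 0 -> i / C _ C: inserts after position(s) 6: fofoafize
2. o -> e, u -> i / F C0 _: no change
surface: fofoafize


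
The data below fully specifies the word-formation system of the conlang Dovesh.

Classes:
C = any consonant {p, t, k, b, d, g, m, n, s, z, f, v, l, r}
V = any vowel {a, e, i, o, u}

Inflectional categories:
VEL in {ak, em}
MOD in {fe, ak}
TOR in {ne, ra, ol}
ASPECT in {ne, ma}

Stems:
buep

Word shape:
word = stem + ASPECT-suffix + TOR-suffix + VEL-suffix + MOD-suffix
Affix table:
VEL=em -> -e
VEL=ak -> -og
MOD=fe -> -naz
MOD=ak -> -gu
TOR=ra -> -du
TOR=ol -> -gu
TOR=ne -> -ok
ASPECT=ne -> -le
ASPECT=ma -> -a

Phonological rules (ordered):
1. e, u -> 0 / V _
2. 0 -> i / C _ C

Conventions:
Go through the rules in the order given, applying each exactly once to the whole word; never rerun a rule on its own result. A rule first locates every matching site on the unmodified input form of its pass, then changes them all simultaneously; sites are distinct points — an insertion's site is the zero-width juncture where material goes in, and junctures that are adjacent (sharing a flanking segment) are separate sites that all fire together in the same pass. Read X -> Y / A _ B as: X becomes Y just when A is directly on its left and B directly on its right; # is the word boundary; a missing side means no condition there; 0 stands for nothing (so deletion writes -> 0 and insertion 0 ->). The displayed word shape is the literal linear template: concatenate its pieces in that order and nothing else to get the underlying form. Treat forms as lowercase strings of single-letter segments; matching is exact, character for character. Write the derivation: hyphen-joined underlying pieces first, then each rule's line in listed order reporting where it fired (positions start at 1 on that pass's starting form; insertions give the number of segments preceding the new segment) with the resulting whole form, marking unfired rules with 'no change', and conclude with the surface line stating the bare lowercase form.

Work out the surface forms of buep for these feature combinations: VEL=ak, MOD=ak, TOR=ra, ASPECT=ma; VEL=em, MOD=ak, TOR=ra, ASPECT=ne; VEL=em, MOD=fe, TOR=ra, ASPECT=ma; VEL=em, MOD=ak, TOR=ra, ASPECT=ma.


cell VEL=ak, MOD=ak, TOR=ra, ASPECT=ma:
underlying: buep-a-du-og-gu
1. e, u -> 0 / V _: fires at position(s) 3: bupaduoggu
2. 0 -> i / C _ C: inserts after position(s) 8: bupaduogigu
surface: bupaduogigu

cell VEL=em, MOD=ak, TOR=ra, ASPECT=ne:
underlying: buep-le-du-e-gu
1. e, u -> 0 / V _: fires at position(s) 3, 9: bupledugu
2. 0 -> i / C _ C: inserts after position(s) 3: bupiledugu
surface: bupiledugu

cell VEL=em, MOD=fe, TOR=ra, ASPECT=ma:
underlying: buep-a-du-e-naz
1. e, u -> 0 / V _: fires at position(s) 3, 8: bupadunaz
2. 0 -> i / C _ C: no change
surface: bupadunaz

cell VEL=em, MOD=ak, TOR=ra, ASPECT=ma:
underlying: buep-a-du-e-gu
1. e, u -> 0 / V _: fires at position(s) 3, 8: bupadugu
2. 0 -> i / C _ C: no change
surface: bupadugu


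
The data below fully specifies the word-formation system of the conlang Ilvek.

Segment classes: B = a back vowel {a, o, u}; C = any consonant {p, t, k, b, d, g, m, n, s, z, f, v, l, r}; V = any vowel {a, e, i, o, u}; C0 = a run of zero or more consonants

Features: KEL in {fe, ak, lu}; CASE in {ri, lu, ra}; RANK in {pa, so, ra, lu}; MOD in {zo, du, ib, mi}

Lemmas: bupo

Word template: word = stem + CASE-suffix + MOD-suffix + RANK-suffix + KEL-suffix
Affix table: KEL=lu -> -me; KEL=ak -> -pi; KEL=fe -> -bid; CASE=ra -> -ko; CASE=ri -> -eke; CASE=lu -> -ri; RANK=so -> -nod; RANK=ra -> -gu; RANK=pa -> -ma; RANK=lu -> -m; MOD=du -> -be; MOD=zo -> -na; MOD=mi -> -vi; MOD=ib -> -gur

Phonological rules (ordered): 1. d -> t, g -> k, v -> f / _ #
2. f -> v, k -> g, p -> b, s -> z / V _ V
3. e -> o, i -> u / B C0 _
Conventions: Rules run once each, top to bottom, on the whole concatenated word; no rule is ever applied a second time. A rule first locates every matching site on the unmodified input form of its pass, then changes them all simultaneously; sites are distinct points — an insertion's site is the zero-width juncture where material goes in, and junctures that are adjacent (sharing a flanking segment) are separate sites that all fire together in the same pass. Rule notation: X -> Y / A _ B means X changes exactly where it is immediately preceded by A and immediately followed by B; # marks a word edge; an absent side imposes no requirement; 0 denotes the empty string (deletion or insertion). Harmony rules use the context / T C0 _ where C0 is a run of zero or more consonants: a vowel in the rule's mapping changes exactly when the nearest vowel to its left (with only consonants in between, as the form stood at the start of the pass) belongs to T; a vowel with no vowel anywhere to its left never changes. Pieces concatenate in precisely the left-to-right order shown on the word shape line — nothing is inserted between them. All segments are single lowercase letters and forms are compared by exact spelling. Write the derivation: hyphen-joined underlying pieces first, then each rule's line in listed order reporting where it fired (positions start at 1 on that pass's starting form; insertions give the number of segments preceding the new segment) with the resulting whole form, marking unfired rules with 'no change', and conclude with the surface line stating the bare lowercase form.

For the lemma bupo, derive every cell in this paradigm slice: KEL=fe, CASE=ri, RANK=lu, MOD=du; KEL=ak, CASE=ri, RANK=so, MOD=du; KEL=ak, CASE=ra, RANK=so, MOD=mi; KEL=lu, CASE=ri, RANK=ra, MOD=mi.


cell KEL=fe, CASE=ri, RANK=lu, MOD=du:
underlying: bupo-eke-be-m-bid
1. d -> t, g -> k, v -> f / _ #: fires at position(s) 13: bupoekebembit
2. f -> v, k -> g, p -> b, s -> z / V _ V: fires at position(s) 3, 6: buboegebembit
3. e -> o, i -> u / B C0 _: fires at position(s) 5: buboogebembit
surface: buboogebembit

cell KEL=ak, CASE=ri, RANK=so, MOD=du:
underlying: bupo-eke-be-nod-pi
1. d -> t, g -> k, v -> f / _ #: no change
2. f -> v, k -> g, p -> b, s -> z / V _ V: fires at position(s) 3, 6: buboegebenodpi
3. e -> o, i -> u / B C0 _: fires at position(s) 5, 14: buboogebenodpu
surface: buboogebenodpu

cell KEL=ak, CASE=ra, RANK=so, MOD=mi:
underlying: bupo-ko-vi-nod-pi
1. d -> t, g -> k, v -> f / _ #: no change
2. f -> v, k -> g, p -> b, s -> z / V _ V: fires at position(s) 3, 5: bubogovinodpi
3. e -> o, i -> u / B C0 _: fires at position(s) 8, 13: bubogovunodpu
surface: bubogovunodpu

cell KEL=lu, CASE=ri, RANK=ra, MOD=mi:
underlying: bupo-eke-vi-gu-me
1. d -> t, g -> k, v -> f / _ #: no change
2. f -> v, k -> g, p -> b, s -> z / V _ V: fires at position(s) 3, 6: buboegevigume
3. e -> o, i -> u / B C0 _: fires at position(s) 5, 13: buboogevigumo
surface: buboogevigumo


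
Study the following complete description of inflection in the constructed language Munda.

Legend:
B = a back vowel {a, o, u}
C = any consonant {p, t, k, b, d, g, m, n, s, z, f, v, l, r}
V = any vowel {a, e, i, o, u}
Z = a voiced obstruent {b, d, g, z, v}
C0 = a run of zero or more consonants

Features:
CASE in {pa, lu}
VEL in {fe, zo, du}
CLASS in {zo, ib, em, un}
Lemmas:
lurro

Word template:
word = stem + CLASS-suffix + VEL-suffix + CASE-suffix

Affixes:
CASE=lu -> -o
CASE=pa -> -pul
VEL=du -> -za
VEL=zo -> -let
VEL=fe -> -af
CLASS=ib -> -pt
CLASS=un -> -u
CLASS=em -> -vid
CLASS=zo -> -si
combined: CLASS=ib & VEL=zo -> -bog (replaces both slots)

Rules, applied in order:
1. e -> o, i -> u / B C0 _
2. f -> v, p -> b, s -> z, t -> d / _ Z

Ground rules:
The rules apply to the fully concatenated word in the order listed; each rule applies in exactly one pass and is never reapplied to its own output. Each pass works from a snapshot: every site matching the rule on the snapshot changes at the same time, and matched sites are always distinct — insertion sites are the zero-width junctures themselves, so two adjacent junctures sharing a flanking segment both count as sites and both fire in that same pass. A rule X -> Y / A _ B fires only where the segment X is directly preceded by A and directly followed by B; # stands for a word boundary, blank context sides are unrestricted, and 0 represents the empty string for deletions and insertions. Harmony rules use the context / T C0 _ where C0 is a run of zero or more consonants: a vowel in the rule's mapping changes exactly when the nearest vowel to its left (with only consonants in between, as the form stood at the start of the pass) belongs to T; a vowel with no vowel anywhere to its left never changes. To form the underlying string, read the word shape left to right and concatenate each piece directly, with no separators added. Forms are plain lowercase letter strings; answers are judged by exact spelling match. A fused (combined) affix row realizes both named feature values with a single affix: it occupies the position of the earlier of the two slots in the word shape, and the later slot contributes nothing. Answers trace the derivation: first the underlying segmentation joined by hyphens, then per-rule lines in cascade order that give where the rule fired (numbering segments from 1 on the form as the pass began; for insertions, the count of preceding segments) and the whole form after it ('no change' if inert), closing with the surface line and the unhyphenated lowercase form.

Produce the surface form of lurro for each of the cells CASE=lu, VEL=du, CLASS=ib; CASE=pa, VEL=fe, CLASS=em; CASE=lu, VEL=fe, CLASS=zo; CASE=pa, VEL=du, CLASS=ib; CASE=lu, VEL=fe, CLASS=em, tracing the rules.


cell CASE=lu, VEL=du, CLASS=ib:
underlying: lurro-pt-za-o
1. e -> o, i -> u / B C0 _: no change
2. f -> v, p -> b, s -> z, t -> d / _ Z: fires at position(s) 7: lurropdzao
surface: lurropdzao

cell CASE=pa, VEL=fe, CLASS=em:
underlying: lurro-vid-af-pul
1. e -> o, i -> u / B C0 _: fires at position(s) 7: lurrovudafpul
2. f -> v, p -> b, s -> z, t -> d / _ Z: no change
surface: lurrovudafpul

cell CASE=lu, VEL=fe, CLASS=zo:
underlying: lurro-si-af-o
1. e -> o, i -> u / B C0 _: fires at position(s) 7: lurrosuafo
2. f -> v, p -> b, s -> z, t -> d / _ Z: no change
surface: lurrosuafo

cell CASE=pa, VEL=du, CLASS=ib:
underlying: lurro-pt-za-pul
1. e -> o, i -> u / B C0 _: no change
2. f -> v, p -> b, s -> z, t -> d / _ Z: fires at position(s) 7: lurropdzapul
surface: lurropdzapul

cell CASE=lu, VEL=fe, CLASS=em:
underlying: lurro-vid-af-o
1. e -> o, i -> u / B C0 _: fires at position(s) 7: lurrovudafo
2. f -> v, p -> b, s -> z, t -> d / _ Z: no change
surface: lurrovudafo


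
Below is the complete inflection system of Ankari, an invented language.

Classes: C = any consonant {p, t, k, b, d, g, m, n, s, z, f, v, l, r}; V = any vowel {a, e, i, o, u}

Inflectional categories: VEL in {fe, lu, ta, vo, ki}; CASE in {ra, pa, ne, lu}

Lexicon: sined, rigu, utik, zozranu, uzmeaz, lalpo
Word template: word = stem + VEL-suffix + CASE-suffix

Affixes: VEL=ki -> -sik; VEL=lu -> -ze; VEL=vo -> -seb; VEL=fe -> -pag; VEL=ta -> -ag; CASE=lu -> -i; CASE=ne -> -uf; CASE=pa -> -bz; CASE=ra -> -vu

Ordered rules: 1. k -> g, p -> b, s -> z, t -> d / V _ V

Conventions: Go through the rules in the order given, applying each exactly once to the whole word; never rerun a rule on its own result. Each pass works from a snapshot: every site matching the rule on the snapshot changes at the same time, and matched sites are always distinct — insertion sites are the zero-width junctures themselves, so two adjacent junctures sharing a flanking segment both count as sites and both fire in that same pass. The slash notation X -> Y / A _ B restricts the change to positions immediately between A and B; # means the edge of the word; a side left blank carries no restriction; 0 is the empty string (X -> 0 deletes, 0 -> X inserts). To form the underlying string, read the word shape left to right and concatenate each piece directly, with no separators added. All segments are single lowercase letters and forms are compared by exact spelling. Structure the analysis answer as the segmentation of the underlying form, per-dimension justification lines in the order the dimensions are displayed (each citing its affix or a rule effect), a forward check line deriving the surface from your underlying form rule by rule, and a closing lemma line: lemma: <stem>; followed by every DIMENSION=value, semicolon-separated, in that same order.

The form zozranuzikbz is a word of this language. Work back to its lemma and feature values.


underlying: zozranu-sik-bz
VEL=ki - signalled by the affix -sik
CASE=pa - signalled by the affix -bz
check: zozranusikbz -> zozranuzikbz
lemma: zozranu; VEL=ki; CASE=pa


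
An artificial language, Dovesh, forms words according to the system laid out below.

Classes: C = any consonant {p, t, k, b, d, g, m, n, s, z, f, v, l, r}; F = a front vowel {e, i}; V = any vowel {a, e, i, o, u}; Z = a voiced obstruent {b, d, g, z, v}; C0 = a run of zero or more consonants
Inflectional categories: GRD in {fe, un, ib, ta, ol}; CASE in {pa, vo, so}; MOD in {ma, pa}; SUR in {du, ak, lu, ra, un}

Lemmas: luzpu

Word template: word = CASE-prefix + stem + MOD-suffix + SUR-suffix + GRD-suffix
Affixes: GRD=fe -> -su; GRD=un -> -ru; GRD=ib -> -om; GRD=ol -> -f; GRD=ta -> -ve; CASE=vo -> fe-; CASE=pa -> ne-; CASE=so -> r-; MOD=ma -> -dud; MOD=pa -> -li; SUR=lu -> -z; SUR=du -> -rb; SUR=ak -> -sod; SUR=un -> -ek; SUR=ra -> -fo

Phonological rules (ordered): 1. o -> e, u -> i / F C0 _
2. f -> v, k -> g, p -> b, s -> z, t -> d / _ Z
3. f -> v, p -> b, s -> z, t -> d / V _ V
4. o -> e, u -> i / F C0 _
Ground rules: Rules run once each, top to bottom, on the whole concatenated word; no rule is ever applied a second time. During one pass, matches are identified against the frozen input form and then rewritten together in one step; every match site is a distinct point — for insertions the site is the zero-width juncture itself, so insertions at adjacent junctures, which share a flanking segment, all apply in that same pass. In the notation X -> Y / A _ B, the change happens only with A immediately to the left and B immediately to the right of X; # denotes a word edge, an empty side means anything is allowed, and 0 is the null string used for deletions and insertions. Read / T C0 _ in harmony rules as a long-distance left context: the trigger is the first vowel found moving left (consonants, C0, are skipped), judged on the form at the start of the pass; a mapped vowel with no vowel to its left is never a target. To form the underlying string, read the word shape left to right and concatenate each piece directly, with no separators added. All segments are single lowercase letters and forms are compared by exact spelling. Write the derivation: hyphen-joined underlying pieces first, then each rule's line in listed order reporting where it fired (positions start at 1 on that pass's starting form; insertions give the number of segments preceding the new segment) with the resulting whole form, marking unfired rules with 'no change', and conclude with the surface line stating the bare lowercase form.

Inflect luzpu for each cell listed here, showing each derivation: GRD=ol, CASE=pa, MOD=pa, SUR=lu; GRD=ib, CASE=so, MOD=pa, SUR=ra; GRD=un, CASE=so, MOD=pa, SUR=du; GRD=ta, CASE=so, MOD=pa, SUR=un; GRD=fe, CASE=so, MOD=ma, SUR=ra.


cell GRD=ol, CASE=pa, MOD=pa, SUR=lu:
underlying: ne-luzpu-li-z-f
1. o -> e, u -> i / F C0 _: fires at position(s) 4: nelizpulizf
2. f -> v, k -> g, p -> b, s -> z, t -> d / _ Z: no change
3. f -> v, p -> b, s -> z, t -> d / V _ V: no change
4. o -> e, u -> i / F C0 _: fires at position(s) 7: nelizpilizf
surface: nelizpilizf

cell GRD=ib, CASE=so, MOD=pa, SUR=ra:
underlying: r-luzpu-li-fo-om
1. o -> e, u -> i / F C0 _: fires at position(s) 10: rluzpulifeom
2. f -> v, k -> g, p -> b, s -> z, t -> d / _ Z: no change
3. f -> v, p -> b, s -> z, t -> d / V _ V: fires at position(s) 9: rluzpuliveom
4. o -> e, u -> i / F C0 _: fires at position(s) 11: rluzpuliveem
surface: rluzpuliveem

cell GRD=un, CASE=so, MOD=pa, SUR=du:
underlying: r-luzpu-li-rb-ru
1. o -> e, u -> i / F C0 _: fires at position(s) 12: rluzpulirbri
2. f -> v, k -> g, p -> b, s -> z, t -> d / _ Z: no change
3. f -> v, p -> b, s -> z, t -> d / V _ V: no change
4. o -> e, u -> i / F C0 _: no change
surface: rluzpulirbri

cell GRD=ta, CASE=so, MOD=pa, SUR=un:
underlying: r-luzpu-li-ek-ve
1. o -> e, u -> i / F C0 _: no change
2. f -> v, k -> g, p -> b, s -> z, t -> d / _ Z: fires at position(s) 10: rluzpuliegve
3. f -> v, p -> b, s -> z, t -> d / V _ V: no change
4. o -> e, u -> i / F C0 _: no change
surface: rluzpuliegve

cell GRD=fe, CASE=so, MOD=ma, SUR=ra:
underlying: r-luzpu-dud-fo-su
1. o -> e, u -> i / F C0 _: no change
2. f -> v, k -> g, p -> b, s -> z, t -> d / _ Z: no change
3. f -> v, p -> b, s -> z, t -> d / V _ V: fires at position(s) 12: rluzpududfozu
4. o -> e, u -> i / F C0 _: no change
surface: rluzpududfozu


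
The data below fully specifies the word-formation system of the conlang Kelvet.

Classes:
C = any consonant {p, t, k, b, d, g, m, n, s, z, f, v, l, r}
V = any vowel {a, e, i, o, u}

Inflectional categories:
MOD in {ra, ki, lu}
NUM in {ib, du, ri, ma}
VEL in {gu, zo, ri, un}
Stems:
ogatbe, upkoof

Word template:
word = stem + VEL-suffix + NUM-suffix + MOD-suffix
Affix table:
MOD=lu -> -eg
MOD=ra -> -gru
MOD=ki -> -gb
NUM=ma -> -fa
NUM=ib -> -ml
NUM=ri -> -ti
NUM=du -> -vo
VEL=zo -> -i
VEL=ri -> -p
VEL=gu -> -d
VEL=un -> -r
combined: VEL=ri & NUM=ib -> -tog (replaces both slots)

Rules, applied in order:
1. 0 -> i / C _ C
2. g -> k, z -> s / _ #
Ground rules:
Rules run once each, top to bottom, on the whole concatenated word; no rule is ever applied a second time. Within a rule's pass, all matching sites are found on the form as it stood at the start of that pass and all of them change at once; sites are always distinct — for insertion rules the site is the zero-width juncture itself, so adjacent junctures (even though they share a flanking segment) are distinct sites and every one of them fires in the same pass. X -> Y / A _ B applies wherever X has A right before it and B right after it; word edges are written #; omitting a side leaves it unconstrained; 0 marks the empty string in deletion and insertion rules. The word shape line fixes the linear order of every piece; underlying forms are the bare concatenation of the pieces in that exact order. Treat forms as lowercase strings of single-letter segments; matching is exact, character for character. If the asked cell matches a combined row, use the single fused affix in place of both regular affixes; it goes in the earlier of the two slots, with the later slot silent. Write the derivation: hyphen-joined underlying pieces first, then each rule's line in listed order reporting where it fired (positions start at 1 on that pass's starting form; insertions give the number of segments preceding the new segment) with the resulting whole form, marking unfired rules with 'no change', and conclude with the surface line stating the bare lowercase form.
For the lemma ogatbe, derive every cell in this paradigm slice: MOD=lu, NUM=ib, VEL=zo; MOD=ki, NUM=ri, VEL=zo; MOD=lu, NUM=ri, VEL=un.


cell MOD=lu, NUM=ib, VEL=zo:
underlying: ogatbe-i-ml-eg
1. 0 -> i / C _ C: inserts after position(s) 4, 8: ogatibeimileg
2. g -> k, z -> s / _ #: fires at position(s) 13: ogatibeimilek
surface: ogatibeimilek

cell MOD=ki, NUM=ri, VEL=zo:
underlying: ogatbe-i-ti-gb
1. 0 -> i / C _ C: inserts after position(s) 4, 10: ogatibeitigib
2. g -> k, z -> s / _ #: no change
surface: ogatibeitigib

cell MOD=lu, NUM=ri, VEL=un:
underlying: ogatbe-r-ti-eg
1. 0 -> i / C _ C: inserts after position(s) 4, 7: ogatiberitieg
2. g -> k, z -> s / _ #: fires at position(s) 13: ogatiberitiek
surface: ogatiberitiek
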